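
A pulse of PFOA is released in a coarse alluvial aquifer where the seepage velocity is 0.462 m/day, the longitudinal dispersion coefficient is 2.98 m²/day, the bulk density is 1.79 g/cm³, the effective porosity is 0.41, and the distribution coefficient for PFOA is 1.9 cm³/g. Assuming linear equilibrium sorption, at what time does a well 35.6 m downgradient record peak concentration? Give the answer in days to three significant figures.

598 days

Retardation factor R = 1 + ρ_b·K_d/n = 1 + 1.79 × 1.9/0.41 = 9.295.
Sorption retards both mechanisms: v_R = v/R = 0.04970 m/day, D_R = D/R = 0.3206 m²/day.
Peak time from v_R²t² + 2D_R t − x² = 0: t = (√(D_R² + v_R²x²) − D_R)/v_R².
√(D_R² + v_R²x²) = √(0.3206² + 0.04970² × 35.6²) = 1.798; v_R² = 0.002470.
t = (1.798 − 0.3206)/0.002470 = 598 days.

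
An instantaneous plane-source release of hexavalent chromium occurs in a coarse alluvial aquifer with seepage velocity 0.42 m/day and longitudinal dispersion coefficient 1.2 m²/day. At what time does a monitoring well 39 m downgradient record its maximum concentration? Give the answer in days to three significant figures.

For the 1D instantaneous-source solution, setting ∂C/∂t = 0 at fixed x gives v²t² + 2Dt − x² = 0, so t = (√(D² + v²x²) − D)/v².
√(D² + v²x²) = √(1.2² + 0.42² × 39²) = 16.42; v² = 0.1764.
t = (16.42 − 1.2)/0.1764 = 86.3 days (vs. the pure-advection estimate x/v = 92.9 d).

86.3 days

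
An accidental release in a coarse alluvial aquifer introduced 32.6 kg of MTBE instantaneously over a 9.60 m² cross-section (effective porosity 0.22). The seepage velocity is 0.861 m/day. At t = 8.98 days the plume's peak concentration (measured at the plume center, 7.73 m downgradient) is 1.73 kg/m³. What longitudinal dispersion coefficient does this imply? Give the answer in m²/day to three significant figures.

0.705 m²/day

At the plume center C_max = M/(n_e·A·√(4πDt)), so D = M²/(4πt·(n_e·A·C_max)²).
n_e·A·C_max = 0.22 × 9.60 × 1.73 = 3.654 kg/m.
D = 32.6²/(4π × 8.98 × 3.654²) = 0.705 m²/day.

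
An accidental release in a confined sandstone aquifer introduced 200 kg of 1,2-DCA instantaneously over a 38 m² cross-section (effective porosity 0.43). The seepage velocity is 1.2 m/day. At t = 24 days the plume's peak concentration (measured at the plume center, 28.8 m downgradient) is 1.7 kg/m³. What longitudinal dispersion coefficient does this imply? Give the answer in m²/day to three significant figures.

At the plume center C_max = M/(n_e·A·√(4πDt)), so D = M²/(4πt·(n_e·A·C_max)²).
n_e·A·C_max = 0.43 × 38 × 1.7 = 27.78 kg/m.
D = 200²/(4π × 24 × 27.78²) = 0.172 m²/day.

0.172 m²/day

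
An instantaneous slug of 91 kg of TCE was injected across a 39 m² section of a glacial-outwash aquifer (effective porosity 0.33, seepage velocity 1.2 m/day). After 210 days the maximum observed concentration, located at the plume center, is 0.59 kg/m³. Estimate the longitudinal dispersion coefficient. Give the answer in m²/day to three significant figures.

0.0544 m²/day

At the plume center C_max = M/(n_e·A·√(4πDt)), so D = M²/(4πt·(n_e·A·C_max)²).
n_e·A·C_max = 0.33 × 39 × 0.59 = 7.593 kg/m.
D = 91²/(4π × 210 × 7.593²) = 0.0544 m²/day.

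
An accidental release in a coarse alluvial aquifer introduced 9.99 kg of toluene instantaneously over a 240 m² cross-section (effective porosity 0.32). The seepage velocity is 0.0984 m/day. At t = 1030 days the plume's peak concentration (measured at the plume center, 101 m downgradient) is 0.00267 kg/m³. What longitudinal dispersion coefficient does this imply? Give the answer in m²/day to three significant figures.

At the plume center C_max = M/(n_e·A·√(4πDt)), so D = M²/(4πt·(n_e·A·C_max)²).
n_e·A·C_max = 0.32 × 240 × 0.00267 = 0.2051 kg/m.
D = 9.99²/(4π × 1030 × 0.2051²) = 0.183 m²/day.

0.183 m²/day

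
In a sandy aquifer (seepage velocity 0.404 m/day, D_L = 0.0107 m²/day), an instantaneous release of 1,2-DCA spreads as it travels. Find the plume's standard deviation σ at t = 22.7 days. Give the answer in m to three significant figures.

0.697 m

Dispersive spreading gives a Gaussian with σ² = 2Dt; advection only shifts the center.
σ = √(2 × 0.0107 × 22.7) = 0.697 m.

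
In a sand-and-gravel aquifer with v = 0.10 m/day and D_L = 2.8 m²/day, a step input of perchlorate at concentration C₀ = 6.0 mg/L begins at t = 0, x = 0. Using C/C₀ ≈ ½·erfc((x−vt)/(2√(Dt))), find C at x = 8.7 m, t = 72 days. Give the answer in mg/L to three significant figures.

2.82 mg/L

For a continuous step input, C/C₀ ≈ ½·erfc((x−vt)/(2√(Dt))).
vt = 0.10 × 72 = 7.2 m and 2√(Dt) = 2√(2.8 × 72) = 28.40 m.
Argument (x−vt)/(2√(Dt)) = (8.7 − 7.2)/28.40 = 0.05282; ½·erfc(0.05282) = 0.4702.
C = 6.0 × 0.4702 = 2.82 mg/L.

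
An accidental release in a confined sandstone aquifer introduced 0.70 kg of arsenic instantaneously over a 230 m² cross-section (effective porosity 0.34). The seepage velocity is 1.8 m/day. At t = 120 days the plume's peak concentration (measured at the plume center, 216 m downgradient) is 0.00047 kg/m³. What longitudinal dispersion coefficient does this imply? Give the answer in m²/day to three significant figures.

0.241 m²/day

At the plume center C_max = M/(n_e·A·√(4πDt)), so D = M²/(4πt·(n_e·A·C_max)²).
n_e·A·C_max = 0.34 × 230 × 0.00047 = 0.03675 kg/m.
D = 0.70²/(4π × 120 × 0.03675²) = 0.241 m²/day.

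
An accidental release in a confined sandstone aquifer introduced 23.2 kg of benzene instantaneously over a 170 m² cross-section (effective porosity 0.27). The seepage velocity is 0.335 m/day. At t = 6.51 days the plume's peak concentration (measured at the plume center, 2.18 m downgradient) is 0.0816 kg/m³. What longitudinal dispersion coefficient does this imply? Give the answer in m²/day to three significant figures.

0.469 m²/day

At the plume center C_max = M/(n_e·A·√(4πDt)), so D = M²/(4πt·(n_e·A·C_max)²).
n_e·A·C_max = 0.27 × 170 × 0.0816 = 3.745 kg/m.
D = 23.2²/(4π × 6.51 × 3.745²) = 0.469 m²/day.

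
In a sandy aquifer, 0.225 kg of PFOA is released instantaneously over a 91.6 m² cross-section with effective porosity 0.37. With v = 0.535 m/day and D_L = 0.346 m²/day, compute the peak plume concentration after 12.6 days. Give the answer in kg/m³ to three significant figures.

0.000897 kg/m³

The peak of an instantaneous 1D plume sits at x = vt; there the Gaussian factor is 1 and C_max = M/(n_e·A·√(4πDt)), where n_e·A is the pore area the mass is dissolved in.
√(4πDt) = √(4π × 0.346 × 12.6) = 7.402 m, so C_max = 0.225/(0.37 × 91.6 × 7.402) = 0.000897 kg/m³.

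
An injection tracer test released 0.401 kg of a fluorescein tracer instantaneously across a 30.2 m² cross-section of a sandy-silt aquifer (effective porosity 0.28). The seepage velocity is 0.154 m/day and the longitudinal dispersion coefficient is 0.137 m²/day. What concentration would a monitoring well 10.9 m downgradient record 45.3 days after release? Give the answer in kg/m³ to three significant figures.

For an instantaneous plane source, C(x,t) = M/(n_e·A·√(4πDt)) · exp(−(x−vt)²/(4Dt)), with n_e·A the pore (flow) area.
Plume center vt = 0.154 × 45.3 = 6.9762 m, so the well at 10.9 m is 3.9238 m downgradient of the peak.
√(4πDt) = 8.831 m, giving peak height M/(n_e·A·√(4πDt)) = 0.401/(0.28 × 30.2 × 8.831) = 0.005370 kg/m³.
(x−vt)²/(4Dt) = (3.9238)²/(4 × 0.137 × 45.3) = 0.6202; exp(−0.6202) = 0.5378.
C = 0.005370 × 0.5378 = 0.00289 kg/m³.

0.00289 kg/m³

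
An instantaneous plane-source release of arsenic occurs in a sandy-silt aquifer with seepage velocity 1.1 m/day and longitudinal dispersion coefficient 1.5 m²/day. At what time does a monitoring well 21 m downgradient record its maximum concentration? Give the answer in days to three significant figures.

For the 1D instantaneous-source solution, setting ∂C/∂t = 0 at fixed x gives v²t² + 2Dt − x² = 0, so t = (√(D² + v²x²) − D)/v².
√(D² + v²x²) = √(1.5² + 1.1² × 21²) = 23.15; v² = 1.21.
t = (23.15 − 1.5)/1.21 = 17.9 days (vs. the pure-advection estimate x/v = 19.1 d).

17.9 days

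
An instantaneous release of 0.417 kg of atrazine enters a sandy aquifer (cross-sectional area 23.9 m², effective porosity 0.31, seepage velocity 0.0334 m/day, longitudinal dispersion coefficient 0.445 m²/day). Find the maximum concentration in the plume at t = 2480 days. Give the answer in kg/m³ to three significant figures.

0.000478 kg/m³

The peak of an instantaneous 1D plume sits at x = vt; there the Gaussian factor is 1 and C_max = M/(n_e·A·√(4πDt)), where n_e·A is the pore area the mass is dissolved in.
√(4πDt) = √(4π × 0.445 × 2480) = 117.8 m, so C_max = 0.417/(0.31 × 23.9 × 117.8) = 0.000478 kg/m³.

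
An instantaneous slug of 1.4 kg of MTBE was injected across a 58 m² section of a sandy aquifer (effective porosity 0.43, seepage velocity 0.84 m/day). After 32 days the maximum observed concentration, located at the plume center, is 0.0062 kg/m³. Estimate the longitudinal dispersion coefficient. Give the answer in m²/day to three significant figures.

At the plume center C_max = M/(n_e·A·√(4πDt)), so D = M²/(4πt·(n_e·A·C_max)²).
n_e·A·C_max = 0.43 × 58 × 0.0062 = 0.1546 kg/m.
D = 1.4²/(4π × 32 × 0.1546²) = 0.204 m²/day.

0.204 m²/day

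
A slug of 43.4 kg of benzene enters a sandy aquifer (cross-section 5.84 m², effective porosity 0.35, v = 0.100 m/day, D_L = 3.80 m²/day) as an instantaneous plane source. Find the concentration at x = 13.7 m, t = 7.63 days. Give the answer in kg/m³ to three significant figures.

For an instantaneous plane source, C(x,t) = M/(n_e·A·√(4πDt)) · exp(−(x−vt)²/(4Dt)), with n_e·A the pore (flow) area.
Plume center vt = 0.100 × 7.63 = 0.763 m, so the well at 13.7 m is 12.937 m downgradient of the peak.
√(4πDt) = 19.09 m, giving peak height M/(n_e·A·√(4πDt)) = 43.4/(0.35 × 5.84 × 19.09) = 1.112 kg/m³.
(x−vt)²/(4Dt) = (12.937)²/(4 × 3.80 × 7.63) = 1.443; exp(−1.443) = 0.2362.
C = 1.112 × 0.2362 = 0.263 kg/m³.

0.263 kg/m³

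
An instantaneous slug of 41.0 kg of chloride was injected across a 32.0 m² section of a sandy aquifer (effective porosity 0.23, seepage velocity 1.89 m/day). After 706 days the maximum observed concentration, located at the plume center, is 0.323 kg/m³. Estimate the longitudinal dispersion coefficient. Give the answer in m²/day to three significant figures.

At the plume center C_max = M/(n_e·A·√(4πDt)), so D = M²/(4πt·(n_e·A·C_max)²).
n_e·A·C_max = 0.23 × 32.0 × 0.323 = 2.377 kg/m.
D = 41.0²/(4π × 706 × 2.377²) = 0.0335 m²/day.

0.0335 m²/day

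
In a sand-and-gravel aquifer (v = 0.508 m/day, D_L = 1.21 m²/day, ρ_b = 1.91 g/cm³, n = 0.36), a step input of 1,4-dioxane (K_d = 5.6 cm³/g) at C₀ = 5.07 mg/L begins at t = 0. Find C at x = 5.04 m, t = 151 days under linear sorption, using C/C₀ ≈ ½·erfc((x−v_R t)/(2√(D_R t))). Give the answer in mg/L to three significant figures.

Retardation factor R = 1 + ρ_b·K_d/n = 1 + 1.91 × 5.6/0.36 = 30.71.
Sorption retards both mechanisms: v_R = v/R = 0.01654 m/day, D_R = D/R = 0.03940 m²/day.
v_R·t = 0.01654 × 151 = 2.49754 m; 2√(D_R t) = 4.878 m; argument = (5.04 − 2.49754)/4.878 = 0.5212.
C = C₀ × ½·erfc(0.5212) = 5.07 × 0.2305 = 1.17 mg/L.

1.17 mg/L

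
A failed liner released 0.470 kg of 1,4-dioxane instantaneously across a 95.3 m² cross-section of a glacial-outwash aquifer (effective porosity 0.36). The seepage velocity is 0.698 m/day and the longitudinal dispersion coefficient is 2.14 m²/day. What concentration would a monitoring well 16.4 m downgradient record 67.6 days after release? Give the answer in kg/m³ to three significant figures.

6.25e-05 kg/m³

For an instantaneous plane source, C(x,t) = M/(n_e·A·√(4πDt)) · exp(−(x−vt)²/(4Dt)), with n_e·A the pore (flow) area.
Plume center vt = 0.698 × 67.6 = 47.1848 m, so the well at 16.4 m is 30.7848 m upgradient of the peak.
√(4πDt) = 42.64 m, giving peak height M/(n_e·A·√(4πDt)) = 0.470/(0.36 × 95.3 × 42.64) = 0.0003213 kg/m³.
(x−vt)²/(4Dt) = (-30.7848)²/(4 × 2.14 × 67.6) = 1.638; exp(−1.638) = 0.1944.
C = 0.0003213 × 0.1944 = 6.25e-05 kg/m³.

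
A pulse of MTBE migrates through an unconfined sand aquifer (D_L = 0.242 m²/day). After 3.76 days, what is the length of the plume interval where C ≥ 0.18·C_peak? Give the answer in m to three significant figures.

5.00 m

The plume is Gaussian with σ = √(2Dt) = √(2 × 0.242 × 3.76) = 1.349 m.
C/C_peak = exp(−Δx²/(2σ²)) = 0.18 ⇒ Δx = σ·√(−2 ln 0.18) = 1.349 × 1.852 = 2.498 m.
Width = 2Δx = 5.00 m.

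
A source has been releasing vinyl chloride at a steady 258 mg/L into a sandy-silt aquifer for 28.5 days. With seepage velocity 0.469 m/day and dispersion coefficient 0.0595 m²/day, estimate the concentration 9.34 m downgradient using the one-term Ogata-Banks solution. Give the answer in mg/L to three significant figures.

For a continuous step input, C/C₀ ≈ ½·erfc((x−vt)/(2√(Dt))).
vt = 0.469 × 28.5 = 13.3665 m and 2√(Dt) = 2√(0.0595 × 28.5) = 2.604 m.
Argument (x−vt)/(2√(Dt)) = (9.34 − 13.3665)/2.604 = -1.546; ½·erfc(-1.546) = 0.9856.
C = 258 × 0.9856 = 254 mg/L.

254 mg/L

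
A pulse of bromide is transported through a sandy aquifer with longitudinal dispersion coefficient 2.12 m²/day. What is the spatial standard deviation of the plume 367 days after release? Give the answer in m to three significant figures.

Dispersive spreading gives a Gaussian with σ² = 2Dt; advection only shifts the center.
σ = √(2 × 2.12 × 367) = 39.4 m.

39.4 m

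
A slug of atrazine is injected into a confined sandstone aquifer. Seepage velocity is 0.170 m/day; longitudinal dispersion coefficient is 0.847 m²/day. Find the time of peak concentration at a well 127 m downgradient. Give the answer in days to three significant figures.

For the 1D instantaneous-source solution, setting ∂C/∂t = 0 at fixed x gives v²t² + 2Dt − x² = 0, so t = (√(D² + v²x²) − D)/v².
√(D² + v²x²) = √(0.847² + 0.170² × 127²) = 21.61; v² = 0.0289.
t = (21.61 − 0.847)/0.0289 = 718 days (vs. the pure-advection estimate x/v = 747 d).

718 days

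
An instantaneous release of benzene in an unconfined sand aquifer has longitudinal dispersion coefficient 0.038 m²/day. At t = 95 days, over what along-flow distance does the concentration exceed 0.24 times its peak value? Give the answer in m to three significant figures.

The plume is Gaussian with σ = √(2Dt) = √(2 × 0.038 × 95) = 2.687 m.
C/C_peak = exp(−Δx²/(2σ²)) = 0.24 ⇒ Δx = σ·√(−2 ln 0.24) = 2.687 × 1.689 = 4.538 m.
Width = 2Δx = 9.08 m.

9.08 m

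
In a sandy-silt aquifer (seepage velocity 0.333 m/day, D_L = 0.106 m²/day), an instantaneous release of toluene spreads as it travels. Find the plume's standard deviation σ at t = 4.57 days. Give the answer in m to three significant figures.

Dispersive spreading gives a Gaussian with σ² = 2Dt; advection only shifts the center.
σ = √(2 × 0.106 × 4.57) = 0.984 m.

0.984 m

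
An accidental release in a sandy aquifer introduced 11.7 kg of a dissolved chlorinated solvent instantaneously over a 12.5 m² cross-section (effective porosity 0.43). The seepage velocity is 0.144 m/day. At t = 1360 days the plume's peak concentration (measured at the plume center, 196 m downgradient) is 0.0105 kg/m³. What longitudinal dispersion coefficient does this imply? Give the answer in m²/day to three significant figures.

At the plume center C_max = M/(n_e·A·√(4πDt)), so D = M²/(4πt·(n_e·A·C_max)²).
n_e·A·C_max = 0.43 × 12.5 × 0.0105 = 0.05644 kg/m.
D = 11.7²/(4π × 1360 × 0.05644²) = 2.51 m²/day.

2.51 m²/day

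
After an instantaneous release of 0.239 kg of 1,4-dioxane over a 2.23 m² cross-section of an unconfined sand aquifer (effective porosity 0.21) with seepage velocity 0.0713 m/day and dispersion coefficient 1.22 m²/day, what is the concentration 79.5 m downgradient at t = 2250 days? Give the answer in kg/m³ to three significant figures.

0.00151 kg/m³

For an instantaneous plane source, C(x,t) = M/(n_e·A·√(4πDt)) · exp(−(x−vt)²/(4Dt)), with n_e·A the pore (flow) area.
Plume center vt = 0.0713 × 2250 = 160.425 m, so the well at 79.5 m is 80.925 m upgradient of the peak.
√(4πDt) = 185.7 m, giving peak height M/(n_e·A·√(4πDt)) = 0.239/(0.21 × 2.23 × 185.7) = 0.002748 kg/m³.
(x−vt)²/(4Dt) = (-80.925)²/(4 × 1.22 × 2250) = 0.5964; exp(−0.5964) = 0.5508.
C = 0.002748 × 0.5508 = 0.00151 kg/m³.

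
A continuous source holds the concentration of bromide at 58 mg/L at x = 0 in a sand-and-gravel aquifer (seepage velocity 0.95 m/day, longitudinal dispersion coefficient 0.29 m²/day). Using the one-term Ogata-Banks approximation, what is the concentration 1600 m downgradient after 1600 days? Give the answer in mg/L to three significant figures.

0.250 mg/L

For a continuous step input, C/C₀ ≈ ½·erfc((x−vt)/(2√(Dt))).
vt = 0.95 × 1600 = 1520 m and 2√(Dt) = 2√(0.29 × 1600) = 43.08 m.
Argument (x−vt)/(2√(Dt)) = (1600 − 1520)/43.08 = 1.857; ½·erfc(1.857) = 0.004317.
C = 58 × 0.004317 = 0.250 mg/L.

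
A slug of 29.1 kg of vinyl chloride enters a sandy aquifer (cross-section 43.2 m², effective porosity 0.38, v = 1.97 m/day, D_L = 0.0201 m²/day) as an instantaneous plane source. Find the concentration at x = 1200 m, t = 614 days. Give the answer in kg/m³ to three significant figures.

0.0222 kg/m³

For an instantaneous plane source, C(x,t) = M/(n_e·A·√(4πDt)) · exp(−(x−vt)²/(4Dt)), with n_e·A the pore (flow) area.
Plume center vt = 1.97 × 614 = 1209.58 m, so the well at 1200 m is 9.58 m upgradient of the peak.
√(4πDt) = 12.45 m, giving peak height M/(n_e·A·√(4πDt)) = 29.1/(0.38 × 43.2 × 12.45) = 0.1424 kg/m³.
(x−vt)²/(4Dt) = (-9.58)²/(4 × 0.0201 × 614) = 1.859; exp(−1.859) = 0.1558.
C = 0.1424 × 0.1558 = 0.0222 kg/m³.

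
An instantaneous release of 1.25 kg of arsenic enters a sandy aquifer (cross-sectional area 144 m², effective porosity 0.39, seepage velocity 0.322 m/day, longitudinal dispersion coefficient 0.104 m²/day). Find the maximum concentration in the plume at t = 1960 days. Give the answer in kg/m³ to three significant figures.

0.000440 kg/m³

The peak of an instantaneous 1D plume sits at x = vt; there the Gaussian factor is 1 and C_max = M/(n_e·A·√(4πDt)), where n_e·A is the pore area the mass is dissolved in.
√(4πDt) = √(4π × 0.104 × 1960) = 50.61 m, so C_max = 1.25/(0.39 × 144 × 50.61) = 0.000440 kg/m³.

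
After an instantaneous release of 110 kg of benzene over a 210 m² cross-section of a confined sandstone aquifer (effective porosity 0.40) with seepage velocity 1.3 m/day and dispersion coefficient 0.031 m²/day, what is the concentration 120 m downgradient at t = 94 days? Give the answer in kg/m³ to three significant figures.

0.143 kg/m³

For an instantaneous plane source, C(x,t) = M/(n_e·A·√(4πDt)) · exp(−(x−vt)²/(4Dt)), with n_e·A the pore (flow) area.
Plume center vt = 1.3 × 94 = 122.2 m, so the well at 120 m is 2.2 m upgradient of the peak.
√(4πDt) = 6.051 m, giving peak height M/(n_e·A·√(4πDt)) = 110/(0.40 × 210 × 6.051) = 0.2164 kg/m³.
(x−vt)²/(4Dt) = (-2.2)²/(4 × 0.031 × 94) = 0.4152; exp(−0.4152) = 0.6602.
C = 0.2164 × 0.6602 = 0.143 kg/m³.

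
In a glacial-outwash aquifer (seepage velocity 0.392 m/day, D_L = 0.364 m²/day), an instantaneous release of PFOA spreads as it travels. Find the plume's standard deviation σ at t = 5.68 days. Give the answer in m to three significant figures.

2.03 m

Dispersive spreading gives a Gaussian with σ² = 2Dt; advection only shifts the center.
σ = √(2 × 0.364 × 5.68) = 2.03 m.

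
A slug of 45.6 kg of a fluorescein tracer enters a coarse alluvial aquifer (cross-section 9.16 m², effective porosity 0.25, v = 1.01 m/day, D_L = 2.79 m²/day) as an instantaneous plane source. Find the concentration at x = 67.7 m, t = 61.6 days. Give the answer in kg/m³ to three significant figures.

For an instantaneous plane source, C(x,t) = M/(n_e·A·√(4πDt)) · exp(−(x−vt)²/(4Dt)), with n_e·A the pore (flow) area.
Plume center vt = 1.01 × 61.6 = 62.216 m, so the well at 67.7 m is 5.484 m downgradient of the peak.
√(4πDt) = 46.47 m, giving peak height M/(n_e·A·√(4πDt)) = 45.6/(0.25 × 9.16 × 46.47) = 0.4285 kg/m³.
(x−vt)²/(4Dt) = (5.484)²/(4 × 2.79 × 61.6) = 0.04375; exp(−0.04375) = 0.9572.
C = 0.4285 × 0.9572 = 0.410 kg/m³.

0.410 kg/m³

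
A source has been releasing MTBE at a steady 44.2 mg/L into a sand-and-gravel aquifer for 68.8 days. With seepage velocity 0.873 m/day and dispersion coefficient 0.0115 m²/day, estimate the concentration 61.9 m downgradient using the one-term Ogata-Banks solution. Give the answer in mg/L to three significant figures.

3.18 mg/L

For a continuous step input, C/C₀ ≈ ½·erfc((x−vt)/(2√(Dt))).
vt = 0.873 × 68.8 = 60.0624 m and 2√(Dt) = 2√(0.0115 × 68.8) = 1.779 m.
Argument (x−vt)/(2√(Dt)) = (61.9 − 60.0624)/1.779 = 1.033; ½·erfc(1.033) = 0.07202.
C = 44.2 × 0.07202 = 3.18 mg/L.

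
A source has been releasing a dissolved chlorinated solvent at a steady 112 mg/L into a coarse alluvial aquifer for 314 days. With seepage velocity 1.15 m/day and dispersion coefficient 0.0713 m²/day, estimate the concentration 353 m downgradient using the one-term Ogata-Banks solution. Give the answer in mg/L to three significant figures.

For a continuous step input, C/C₀ ≈ ½·erfc((x−vt)/(2√(Dt))).
vt = 1.15 × 314 = 361.1 m and 2√(Dt) = 2√(0.0713 × 314) = 9.463 m.
Argument (x−vt)/(2√(Dt)) = (353 − 361.1)/9.463 = -0.8560; ½·erfc(-0.8560) = 0.8870.
C = 112 × 0.8870 = 99.3 mg/L.

99.3 mg/L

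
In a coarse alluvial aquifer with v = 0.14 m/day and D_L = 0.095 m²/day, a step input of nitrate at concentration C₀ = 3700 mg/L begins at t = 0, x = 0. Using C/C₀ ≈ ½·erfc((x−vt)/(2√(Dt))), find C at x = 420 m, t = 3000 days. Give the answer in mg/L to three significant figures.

For a continuous step input, C/C₀ ≈ ½·erfc((x−vt)/(2√(Dt))).
vt = 0.14 × 3000 = 420 m and 2√(Dt) = 2√(0.095 × 3000) = 33.76 m.
Argument (x−vt)/(2√(Dt)) = (420 − 420)/33.76 = 0; ½·erfc(0) = 0.5000.
C = 3700 × 0.5000 = 1850 mg/L.

1850 mg/L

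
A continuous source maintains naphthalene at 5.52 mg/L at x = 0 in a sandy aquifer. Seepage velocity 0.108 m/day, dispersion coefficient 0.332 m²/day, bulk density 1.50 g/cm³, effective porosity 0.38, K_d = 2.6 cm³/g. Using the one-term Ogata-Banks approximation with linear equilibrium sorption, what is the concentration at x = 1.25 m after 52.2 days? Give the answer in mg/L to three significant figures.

Retardation factor R = 1 + ρ_b·K_d/n = 1 + 1.50 × 2.6/0.38 = 11.26.
Sorption retards both mechanisms: v_R = v/R = 0.009591 m/day, D_R = D/R = 0.02948 m²/day.
v_R·t = 0.009591 × 52.2 = 0.5006502 m; 2√(D_R t) = 2.481 m; argument = (1.25 − 0.5006502)/2.481 = 0.3020.
C = C₀ × ½·erfc(0.3020) = 5.52 × 0.3347 = 1.85 mg/L.

1.85 mg/L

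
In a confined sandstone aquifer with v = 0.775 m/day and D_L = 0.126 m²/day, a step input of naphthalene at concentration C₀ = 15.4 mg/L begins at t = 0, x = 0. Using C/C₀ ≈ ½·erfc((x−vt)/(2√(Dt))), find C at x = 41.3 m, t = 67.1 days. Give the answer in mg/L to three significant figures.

15.3 mg/L

For a continuous step input, C/C₀ ≈ ½·erfc((x−vt)/(2√(Dt))).
vt = 0.775 × 67.1 = 52.0025 m and 2√(Dt) = 2√(0.126 × 67.1) = 5.815 m.
Argument (x−vt)/(2√(Dt)) = (41.3 − 52.0025)/5.815 = -1.840; ½·erfc(-1.840) = 0.9954.
C = 15.4 × 0.9954 = 15.3 mg/L.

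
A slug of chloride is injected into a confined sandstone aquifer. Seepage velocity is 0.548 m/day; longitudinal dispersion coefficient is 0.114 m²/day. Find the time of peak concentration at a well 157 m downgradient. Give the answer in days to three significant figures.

For the 1D instantaneous-source solution, setting ∂C/∂t = 0 at fixed x gives v²t² + 2Dt − x² = 0, so t = (√(D² + v²x²) − D)/v².
√(D² + v²x²) = √(0.114² + 0.548² × 157²) = 86.04; v² = 0.300304.
t = (86.04 − 0.114)/0.300304 = 286 days (vs. the pure-advection estimate x/v = 286 d).

286 days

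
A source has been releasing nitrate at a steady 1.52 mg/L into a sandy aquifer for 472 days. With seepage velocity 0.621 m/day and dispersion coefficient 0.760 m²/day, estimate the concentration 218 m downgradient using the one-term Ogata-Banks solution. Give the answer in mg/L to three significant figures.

For a continuous step input, C/C₀ ≈ ½·erfc((x−vt)/(2√(Dt))).
vt = 0.621 × 472 = 293.112 m and 2√(Dt) = 2√(0.760 × 472) = 37.88 m.
Argument (x−vt)/(2√(Dt)) = (218 − 293.112)/37.88 = -1.983; ½·erfc(-1.983) = 0.9975.
C = 1.52 × 0.9975 = 1.52 mg/L.

1.52 mg/L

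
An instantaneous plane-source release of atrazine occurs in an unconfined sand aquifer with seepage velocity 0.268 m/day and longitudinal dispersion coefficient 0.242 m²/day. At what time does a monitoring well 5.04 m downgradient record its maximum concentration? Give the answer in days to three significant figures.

15.7 days

For the 1D instantaneous-source solution, setting ∂C/∂t = 0 at fixed x gives v²t² + 2Dt − x² = 0, so t = (√(D² + v²x²) − D)/v².
√(D² + v²x²) = √(0.242² + 0.268² × 5.04²) = 1.372; v² = 0.071824.
t = (1.372 − 0.242)/0.071824 = 15.7 days (vs. the pure-advection estimate x/v = 18.8 d).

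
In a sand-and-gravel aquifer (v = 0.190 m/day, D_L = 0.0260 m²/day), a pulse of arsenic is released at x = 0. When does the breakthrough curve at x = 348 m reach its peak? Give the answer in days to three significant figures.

For the 1D instantaneous-source solution, setting ∂C/∂t = 0 at fixed x gives v²t² + 2Dt − x² = 0, so t = (√(D² + v²x²) − D)/v².
√(D² + v²x²) = √(0.0260² + 0.190² × 348²) = 66.12; v² = 0.0361.
t = (66.12 − 0.0260)/0.0361 = 1830 days (vs. the pure-advection estimate x/v = 1830 d).

1830 days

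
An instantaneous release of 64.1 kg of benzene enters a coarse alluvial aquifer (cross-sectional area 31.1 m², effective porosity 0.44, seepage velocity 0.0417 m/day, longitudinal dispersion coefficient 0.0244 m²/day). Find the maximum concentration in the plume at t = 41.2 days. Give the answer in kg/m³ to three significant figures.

1.32 kg/m³

The peak of an instantaneous 1D plume sits at x = vt; there the Gaussian factor is 1 and C_max = M/(n_e·A·√(4πDt)), where n_e·A is the pore area the mass is dissolved in.
√(4πDt) = √(4π × 0.0244 × 41.2) = 3.554 m, so C_max = 64.1/(0.44 × 31.1 × 3.554) = 1.32 kg/m³.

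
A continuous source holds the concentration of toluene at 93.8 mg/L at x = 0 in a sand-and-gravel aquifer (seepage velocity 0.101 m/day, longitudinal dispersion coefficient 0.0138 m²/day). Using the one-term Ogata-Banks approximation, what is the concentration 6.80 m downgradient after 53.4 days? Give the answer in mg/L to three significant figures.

For a continuous step input, C/C₀ ≈ ½·erfc((x−vt)/(2√(Dt))).
vt = 0.101 × 53.4 = 5.3934 m and 2√(Dt) = 2√(0.0138 × 53.4) = 1.717 m.
Argument (x−vt)/(2√(Dt)) = (6.80 − 5.3934)/1.717 = 0.8192; ½·erfc(0.8192) = 0.1233.
C = 93.8 × 0.1233 = 11.6 mg/L.

11.6 mg/L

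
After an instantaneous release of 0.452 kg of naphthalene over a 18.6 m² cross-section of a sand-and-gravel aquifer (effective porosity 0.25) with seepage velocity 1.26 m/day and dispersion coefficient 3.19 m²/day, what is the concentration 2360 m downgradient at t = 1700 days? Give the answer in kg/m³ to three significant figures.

4.16e-05 kg/m³

For an instantaneous plane source, C(x,t) = M/(n_e·A·√(4πDt)) · exp(−(x−vt)²/(4Dt)), with n_e·A the pore (flow) area.
Plume center vt = 1.26 × 1700 = 2142 m, so the well at 2360 m is 218 m downgradient of the peak.
√(4πDt) = 261.1 m, giving peak height M/(n_e·A·√(4πDt)) = 0.452/(0.25 × 18.6 × 261.1) = 0.0003723 kg/m³.
(x−vt)²/(4Dt) = (218)²/(4 × 3.19 × 1700) = 2.191; exp(−2.191) = 0.1118.
C = 0.0003723 × 0.1118 = 4.16e-05 kg/m³.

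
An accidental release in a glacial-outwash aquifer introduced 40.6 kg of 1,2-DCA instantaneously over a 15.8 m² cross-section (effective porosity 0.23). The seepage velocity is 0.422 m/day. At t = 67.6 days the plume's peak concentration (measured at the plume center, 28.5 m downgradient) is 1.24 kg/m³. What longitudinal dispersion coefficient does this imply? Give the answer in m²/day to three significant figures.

0.0956 m²/day

At the plume center C_max = M/(n_e·A·√(4πDt)), so D = M²/(4πt·(n_e·A·C_max)²).
n_e·A·C_max = 0.23 × 15.8 × 1.24 = 4.506 kg/m.
D = 40.6²/(4π × 67.6 × 4.506²) = 0.0956 m²/day.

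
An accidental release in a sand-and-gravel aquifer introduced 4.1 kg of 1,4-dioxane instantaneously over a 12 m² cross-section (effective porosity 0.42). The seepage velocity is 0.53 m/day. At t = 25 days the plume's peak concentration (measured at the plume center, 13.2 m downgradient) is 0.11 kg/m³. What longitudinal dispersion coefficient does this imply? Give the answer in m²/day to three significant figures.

At the plume center C_max = M/(n_e·A·√(4πDt)), so D = M²/(4πt·(n_e·A·C_max)²).
n_e·A·C_max = 0.42 × 12 × 0.11 = 0.5544 kg/m.
D = 4.1²/(4π × 25 × 0.5544²) = 0.174 m²/day.

0.174 m²/day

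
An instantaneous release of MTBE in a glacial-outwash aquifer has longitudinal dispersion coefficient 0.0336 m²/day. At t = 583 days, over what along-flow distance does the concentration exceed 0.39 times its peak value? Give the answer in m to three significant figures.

The plume is Gaussian with σ = √(2Dt) = √(2 × 0.0336 × 583) = 6.259 m.
C/C_peak = exp(−Δx²/(2σ²)) = 0.39 ⇒ Δx = σ·√(−2 ln 0.39) = 6.259 × 1.372 = 8.587 m.
Width = 2Δx = 17.2 m.

17.2 m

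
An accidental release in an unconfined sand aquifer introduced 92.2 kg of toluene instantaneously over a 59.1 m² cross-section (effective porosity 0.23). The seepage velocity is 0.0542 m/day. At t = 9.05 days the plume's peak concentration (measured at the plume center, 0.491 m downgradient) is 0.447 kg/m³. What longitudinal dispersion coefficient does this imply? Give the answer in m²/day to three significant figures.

At the plume center C_max = M/(n_e·A·√(4πDt)), so D = M²/(4πt·(n_e·A·C_max)²).
n_e·A·C_max = 0.23 × 59.1 × 0.447 = 6.076 kg/m.
D = 92.2²/(4π × 9.05 × 6.076²) = 2.02 m²/day.

2.02 m²/day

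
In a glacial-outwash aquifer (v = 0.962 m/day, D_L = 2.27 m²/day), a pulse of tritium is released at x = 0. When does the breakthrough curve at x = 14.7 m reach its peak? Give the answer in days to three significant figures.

For the 1D instantaneous-source solution, setting ∂C/∂t = 0 at fixed x gives v²t² + 2Dt − x² = 0, so t = (√(D² + v²x²) − D)/v².
√(D² + v²x²) = √(2.27² + 0.962² × 14.7²) = 14.32; v² = 0.925444.
t = (14.32 − 2.27)/0.925444 = 13.0 days (vs. the pure-advection estimate x/v = 15.3 d).

13.0 days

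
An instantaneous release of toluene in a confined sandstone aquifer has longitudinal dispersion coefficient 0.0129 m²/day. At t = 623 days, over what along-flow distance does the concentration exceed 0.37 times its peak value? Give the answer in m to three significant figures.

11.3 m

The plume is Gaussian with σ = √(2Dt) = √(2 × 0.0129 × 623) = 4.009 m.
C/C_peak = exp(−Δx²/(2σ²)) = 0.37 ⇒ Δx = σ·√(−2 ln 0.37) = 4.009 × 1.410 = 5.653 m.
Width = 2Δx = 11.3 m.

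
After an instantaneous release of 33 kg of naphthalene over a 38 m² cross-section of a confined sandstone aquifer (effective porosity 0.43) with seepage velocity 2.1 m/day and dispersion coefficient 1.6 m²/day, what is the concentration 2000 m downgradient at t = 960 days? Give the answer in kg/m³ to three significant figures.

0.0139 kg/m³

For an instantaneous plane source, C(x,t) = M/(n_e·A·√(4πDt)) · exp(−(x−vt)²/(4Dt)), with n_e·A the pore (flow) area.
Plume center vt = 2.1 × 960 = 2016 m, so the well at 2000 m is 16 m upgradient of the peak.
√(4πDt) = 138.9 m, giving peak height M/(n_e·A·√(4πDt)) = 33/(0.43 × 38 × 138.9) = 0.01454 kg/m³.
(x−vt)²/(4Dt) = (-16)²/(4 × 1.6 × 960) = 0.04167; exp(−0.04167) = 0.9592.
C = 0.01454 × 0.9592 = 0.0139 kg/m³.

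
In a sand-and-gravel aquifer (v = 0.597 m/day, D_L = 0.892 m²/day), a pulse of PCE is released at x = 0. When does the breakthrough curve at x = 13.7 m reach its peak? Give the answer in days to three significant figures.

For the 1D instantaneous-source solution, setting ∂C/∂t = 0 at fixed x gives v²t² + 2Dt − x² = 0, so t = (√(D² + v²x²) − D)/v².
√(D² + v²x²) = √(0.892² + 0.597² × 13.7²) = 8.227; v² = 0.356409.
t = (8.227 − 0.892)/0.356409 = 20.6 days (vs. the pure-advection estimate x/v = 22.9 d).

20.6 days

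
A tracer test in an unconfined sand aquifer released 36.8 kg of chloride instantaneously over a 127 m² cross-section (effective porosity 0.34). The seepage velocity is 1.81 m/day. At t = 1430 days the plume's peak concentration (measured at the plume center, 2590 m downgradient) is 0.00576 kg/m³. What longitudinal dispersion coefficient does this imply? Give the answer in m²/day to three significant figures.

At the plume center C_max = M/(n_e·A·√(4πDt)), so D = M²/(4πt·(n_e·A·C_max)²).
n_e·A·C_max = 0.34 × 127 × 0.00576 = 0.2487 kg/m.
D = 36.8²/(4π × 1430 × 0.2487²) = 1.22 m²/day.

1.22 m²/day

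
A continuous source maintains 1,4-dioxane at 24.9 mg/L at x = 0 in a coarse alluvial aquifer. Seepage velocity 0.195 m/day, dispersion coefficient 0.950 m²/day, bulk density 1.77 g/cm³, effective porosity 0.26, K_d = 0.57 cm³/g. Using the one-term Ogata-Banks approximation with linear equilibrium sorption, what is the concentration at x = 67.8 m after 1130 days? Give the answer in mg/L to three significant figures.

3.49 mg/L

Retardation factor R = 1 + ρ_b·K_d/n = 1 + 1.77 × 0.57/0.26 = 4.880.
Sorption retards both mechanisms: v_R = v/R = 0.03996 m/day, D_R = D/R = 0.1947 m²/day.
v_R·t = 0.03996 × 1130 = 45.1548 m; 2√(D_R t) = 29.67 m; argument = (67.8 − 45.1548)/29.67 = 0.7632.
C = C₀ × ½·erfc(0.7632) = 24.9 × 0.1402 = 3.49 mg/L.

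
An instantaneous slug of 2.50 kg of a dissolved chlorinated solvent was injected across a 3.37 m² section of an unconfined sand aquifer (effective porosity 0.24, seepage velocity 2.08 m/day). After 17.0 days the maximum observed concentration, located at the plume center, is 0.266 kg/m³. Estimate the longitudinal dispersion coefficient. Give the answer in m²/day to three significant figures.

0.632 m²/day

At the plume center C_max = M/(n_e·A·√(4πDt)), so D = M²/(4πt·(n_e·A·C_max)²).
n_e·A·C_max = 0.24 × 3.37 × 0.266 = 0.2151 kg/m.
D = 2.50²/(4π × 17.0 × 0.2151²) = 0.632 m²/day.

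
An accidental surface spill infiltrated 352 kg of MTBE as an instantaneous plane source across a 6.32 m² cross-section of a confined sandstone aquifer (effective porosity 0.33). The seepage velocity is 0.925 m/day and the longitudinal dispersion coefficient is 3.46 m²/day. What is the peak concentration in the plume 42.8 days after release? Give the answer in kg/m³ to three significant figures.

The peak of an instantaneous 1D plume sits at x = vt; there the Gaussian factor is 1 and C_max = M/(n_e·A·√(4πDt)), where n_e·A is the pore area the mass is dissolved in.
√(4πDt) = √(4π × 3.46 × 42.8) = 43.14 m, so C_max = 352/(0.33 × 6.32 × 43.14) = 3.91 kg/m³.

3.91 kg/m³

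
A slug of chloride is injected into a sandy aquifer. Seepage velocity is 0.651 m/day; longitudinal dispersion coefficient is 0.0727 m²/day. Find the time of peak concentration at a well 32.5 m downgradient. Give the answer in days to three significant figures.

For the 1D instantaneous-source solution, setting ∂C/∂t = 0 at fixed x gives v²t² + 2Dt − x² = 0, so t = (√(D² + v²x²) − D)/v².
√(D² + v²x²) = √(0.0727² + 0.651² × 32.5²) = 21.16; v² = 0.423801.
t = (21.16 − 0.0727)/0.423801 = 49.8 days (vs. the pure-advection estimate x/v = 49.9 d).

49.8 days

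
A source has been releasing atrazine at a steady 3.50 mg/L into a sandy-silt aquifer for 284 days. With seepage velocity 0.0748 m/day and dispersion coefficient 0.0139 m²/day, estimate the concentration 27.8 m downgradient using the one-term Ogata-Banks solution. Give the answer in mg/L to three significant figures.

0.0343 mg/L

For a continuous step input, C/C₀ ≈ ½·erfc((x−vt)/(2√(Dt))).
vt = 0.0748 × 284 = 21.2432 m and 2√(Dt) = 2√(0.0139 × 284) = 3.974 m.
Argument (x−vt)/(2√(Dt)) = (27.8 − 21.2432)/3.974 = 1.650; ½·erfc(1.650) = 0.009812.
C = 3.50 × 0.009812 = 0.0343 mg/L.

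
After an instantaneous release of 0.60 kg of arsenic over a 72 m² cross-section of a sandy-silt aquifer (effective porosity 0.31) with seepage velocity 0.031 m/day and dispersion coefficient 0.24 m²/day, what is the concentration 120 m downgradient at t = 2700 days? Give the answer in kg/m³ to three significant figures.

0.000179 kg/m³

For an instantaneous plane source, C(x,t) = M/(n_e·A·√(4πDt)) · exp(−(x−vt)²/(4Dt)), with n_e·A the pore (flow) area.
Plume center vt = 0.031 × 2700 = 83.7 m, so the well at 120 m is 36.3 m downgradient of the peak.
√(4πDt) = 90.24 m, giving peak height M/(n_e·A·√(4πDt)) = 0.60/(0.31 × 72 × 90.24) = 0.0002979 kg/m³.
(x−vt)²/(4Dt) = (36.3)²/(4 × 0.24 × 2700) = 0.5084; exp(−0.5084) = 0.6015.
C = 0.0002979 × 0.6015 = 0.000179 kg/m³.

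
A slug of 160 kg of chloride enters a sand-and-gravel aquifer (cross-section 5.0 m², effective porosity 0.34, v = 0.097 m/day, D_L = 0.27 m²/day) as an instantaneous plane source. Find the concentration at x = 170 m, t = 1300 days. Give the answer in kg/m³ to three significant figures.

0.359 kg/m³

For an instantaneous plane source, C(x,t) = M/(n_e·A·√(4πDt)) · exp(−(x−vt)²/(4Dt)), with n_e·A the pore (flow) area.
Plume center vt = 0.097 × 1300 = 126.1 m, so the well at 170 m is 43.9 m downgradient of the peak.
√(4πDt) = 66.41 m, giving peak height M/(n_e·A·√(4πDt)) = 160/(0.34 × 5.0 × 66.41) = 1.417 kg/m³.
(x−vt)²/(4Dt) = (43.9)²/(4 × 0.27 × 1300) = 1.373; exp(−1.373) = 0.2533.
C = 1.417 × 0.2533 = 0.359 kg/m³.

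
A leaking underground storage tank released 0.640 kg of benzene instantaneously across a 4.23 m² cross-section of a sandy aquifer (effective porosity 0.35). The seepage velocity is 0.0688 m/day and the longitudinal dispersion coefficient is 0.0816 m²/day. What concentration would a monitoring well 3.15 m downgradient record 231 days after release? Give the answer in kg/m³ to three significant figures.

0.00326 kg/m³

For an instantaneous plane source, C(x,t) = M/(n_e·A·√(4πDt)) · exp(−(x−vt)²/(4Dt)), with n_e·A the pore (flow) area.
Plume center vt = 0.0688 × 231 = 15.8928 m, so the well at 3.15 m is 12.7428 m upgradient of the peak.
√(4πDt) = 15.39 m, giving peak height M/(n_e·A·√(4πDt)) = 0.640/(0.35 × 4.23 × 15.39) = 0.02809 kg/m³.
(x−vt)²/(4Dt) = (-12.7428)²/(4 × 0.0816 × 231) = 2.154; exp(−2.154) = 0.1160.
C = 0.02809 × 0.1160 = 0.00326 kg/m³.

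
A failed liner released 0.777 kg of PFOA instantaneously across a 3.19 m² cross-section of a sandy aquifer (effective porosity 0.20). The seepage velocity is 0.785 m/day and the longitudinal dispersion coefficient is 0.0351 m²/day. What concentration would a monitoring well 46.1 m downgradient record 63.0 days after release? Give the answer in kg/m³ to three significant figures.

For an instantaneous plane source, C(x,t) = M/(n_e·A·√(4πDt)) · exp(−(x−vt)²/(4Dt)), with n_e·A the pore (flow) area.
Plume center vt = 0.785 × 63.0 = 49.455 m, so the well at 46.1 m is 3.355 m upgradient of the peak.
√(4πDt) = 5.271 m, giving peak height M/(n_e·A·√(4πDt)) = 0.777/(0.20 × 3.19 × 5.271) = 0.2311 kg/m³.
(x−vt)²/(4Dt) = (-3.355)²/(4 × 0.0351 × 63.0) = 1.273; exp(−1.273) = 0.2800.
C = 0.2311 × 0.2800 = 0.0647 kg/m³.

0.0647 kg/m³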